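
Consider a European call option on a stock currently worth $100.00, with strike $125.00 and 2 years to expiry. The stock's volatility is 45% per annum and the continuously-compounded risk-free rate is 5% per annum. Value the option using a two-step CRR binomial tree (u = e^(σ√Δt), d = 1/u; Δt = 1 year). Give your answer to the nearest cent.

$21.62

CRR parameters: u = e^(σ√Δt) = e^(0.45·√1) = 1.5683, d = 1/u = 0.6376
Per-period rate: rΔt = 0.05·1 = 0.05, so R = e^0.05 = 1.0513
Risk-neutral probability p = (e^0.05 − 0.6376)/(1.5683 − 0.6376) = 0.4136/0.9307 = 0.4445
Terminal stock prices: S_uu = 246, S_ud = 100, S_dd = 40.66
Terminal payoffs (S − K): max(121, 0) = 121, max(-25, 0) = 0, max(-84.34, 0) = 0
Node u (S = 156.8): V_u = e^(−0.05)·[0.4445·120.9603 + 0.5555·0.0000] = 51.1389
Node d (S = 63.76): V_d = e^(−0.05)·[0.4445·0.0000 + 0.5555·0.0000] = 0.0000
Node 0 (S = 100): V_0 = e^(−0.05)·[0.4445·51.1389 + 0.5555·0.0000] = 21.6202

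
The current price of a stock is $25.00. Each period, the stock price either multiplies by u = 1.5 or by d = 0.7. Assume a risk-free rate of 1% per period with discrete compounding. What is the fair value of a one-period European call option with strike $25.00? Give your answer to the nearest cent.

$4.80

Risk-neutral probability p = (1 + 0.01 − 0.7)/(1.5 − 0.7) = 0.3100/0.8000 = 0.3875
Terminal stock prices: S_u = 37.5, S_d = 17.5
Terminal payoffs (S − K): max(12.5, 0) = 12.5, max(-7.5, 0) = 0
Node 0 (S = 25): V_0 = 1/1.01·[0.3875·12.5000 + 0.6125·0.0000] = 4.7958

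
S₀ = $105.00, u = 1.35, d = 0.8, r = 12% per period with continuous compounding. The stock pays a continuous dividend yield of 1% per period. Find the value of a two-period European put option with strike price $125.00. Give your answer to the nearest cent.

Per-period risk-free factor R = e^0.12 = 1.1275; dividend-adjusted growth = e^(0.12−0.01) = 1.1163.
Risk-neutral probability p = (1.1163 − 0.8)/(1.35 − 0.8) = 0.3163/0.5500 = 0.5751
Terminal stock prices: S_uu = 191.4, S_ud = 113.4, S_dd = 67.2
Terminal payoffs (K − S): max(-66.36, 0) = 0, max(11.6, 0) = 11.6, max(57.8, 0) = 57.8
Node u (S = 141.8): V_u = e^(−0.12)·[0.5751·0.0000 + 0.4249·11.6000] = 4.3720
Node d (S = 84): V_d = e^(−0.12)·[0.5751·11.6000 + 0.4249·57.8000] = 27.7009
Node 0 (S = 105): V_0 = e^(−0.12)·[0.5751·4.3720 + 0.4249·27.7009] = 12.6702

$12.67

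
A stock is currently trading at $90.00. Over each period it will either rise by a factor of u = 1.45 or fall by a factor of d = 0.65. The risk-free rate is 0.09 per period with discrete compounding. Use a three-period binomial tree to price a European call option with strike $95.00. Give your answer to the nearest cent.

Risk-neutral probability p = (1 + 0.09 − 0.65)/(1.45 − 0.65) = 0.4400/0.8000 = 0.5500
Terminal stock prices: S_uuu = 274.4, S_uud = 123, S_udd = 55.14, S_ddd = 24.72
Terminal payoffs (S − K): max(179.4, 0) = 179.4, max(28, 0) = 28, max(-39.86, 0) = 0, max(-70.28, 0) = 0
Node uu (S = 189.2): V_uu = 1/1.09·[0.5500·179.3762 + 0.4500·27.9963] = 102.0690
Node ud (S = 84.83): V_ud = 1/1.09·[0.5500·27.9963 + 0.4500·0.0000] = 14.1265
Node dd (S = 38.03): V_dd = 1/1.09·[0.5500·0.0000 + 0.4500·0.0000] = 0.0000
Node u (S = 130.5): V_u = 1/1.09·[0.5500·102.0690 + 0.4500·14.1265] = 57.3348
Node d (S = 58.5): V_d = 1/1.09·[0.5500·14.1265 + 0.4500·0.0000] = 7.1281
Node 0 (S = 90): V_0 = 1/1.09·[0.5500·57.3348 + 0.4500·7.1281] = 31.8732

$31.87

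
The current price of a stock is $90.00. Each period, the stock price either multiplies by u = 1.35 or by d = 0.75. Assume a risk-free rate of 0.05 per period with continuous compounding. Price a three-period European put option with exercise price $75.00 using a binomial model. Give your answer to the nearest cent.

Risk-neutral probability p = (e^0.05 − 0.75)/(1.35 − 0.75) = 0.3013/0.6000 = 0.5021
Terminal stock prices: S_uuu = 221.4, S_uud = 123, S_udd = 68.34, S_ddd = 37.97
Terminal payoffs (K − S): max(-146.4, 0) = 0, max(-48.02, 0) = 0, max(6.656, 0) = 6.656, max(37.03, 0) = 37.03
Node uu (S = 164): V_uu = e^(−0.05)·[0.5021·0.0000 + 0.4979·0.0000] = 0.0000
Node ud (S = 91.13): V_ud = e^(−0.05)·[0.5021·0.0000 + 0.4979·6.6562] = 3.1524
Node dd (S = 50.62): V_dd = e^(−0.05)·[0.5021·6.6562 + 0.4979·37.0312] = 20.7172
Node u (S = 121.5): V_u = e^(−0.05)·[0.5021·0.0000 + 0.4979·3.1524] = 1.4930
Node d (S = 67.5): V_d = e^(−0.05)·[0.5021·3.1524 + 0.4979·20.7172] = 11.3173
Node 0 (S = 90): V_0 = e^(−0.05)·[0.5021·1.4930 + 0.4979·11.3173] = 6.0730

$6.07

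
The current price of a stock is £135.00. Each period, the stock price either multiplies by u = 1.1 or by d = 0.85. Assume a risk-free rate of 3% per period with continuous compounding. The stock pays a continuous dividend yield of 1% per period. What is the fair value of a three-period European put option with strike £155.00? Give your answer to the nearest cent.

Per-period risk-free factor R = e^0.03 = 1.0305; dividend-adjusted growth = e^(0.03−0.01) = 1.0202.
Risk-neutral probability p = (1.0202 − 0.85)/(1.1 − 0.85) = 0.1702/0.2500 = 0.6808
Terminal stock prices: S_uuu = 179.7, S_uud = 138.8, S_udd = 107.3, S_ddd = 82.91
Terminal payoffs (K − S): max(-24.69, 0) = 0, max(16.15, 0) = 16.15, max(47.71, 0) = 47.71, max(72.09, 0) = 72.09
Node uu (S = 163.4): V_uu = e^(−0.03)·[0.6808·0.0000 + 0.3192·16.1525] = 5.0034
Node ud (S = 126.2): V_ud = e^(−0.03)·[0.6808·16.1525 + 0.3192·47.7088] = 25.4500
Node dd (S = 97.54): V_dd = e^(−0.03)·[0.6808·47.7088 + 0.3192·72.0931] = 53.8521
Node u (S = 148.5): V_u = e^(−0.03)·[0.6808·5.0034 + 0.3192·25.4500] = 11.1891
Node d (S = 114.8): V_d = e^(−0.03)·[0.6808·25.4500 + 0.3192·53.8521] = 33.4957
Node 0 (S = 135): V_0 = e^(−0.03)·[0.6808·11.1891 + 0.3192·33.4957] = 17.7681

£17.77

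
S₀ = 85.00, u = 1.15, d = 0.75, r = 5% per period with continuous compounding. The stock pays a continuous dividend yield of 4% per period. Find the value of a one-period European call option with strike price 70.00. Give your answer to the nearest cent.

Per-period risk-free factor R = e^0.05 = 1.0513; dividend-adjusted growth = e^(0.05−0.04) = 1.0101.
Risk-neutral probability p = (1.0101 − 0.75)/(1.15 − 0.75) = 0.2601/0.4000 = 0.6501
Terminal stock prices: S_u = 97.75, S_d = 63.75
Terminal payoffs (S − K): max(27.75, 0) = 27.75, max(-6.25, 0) = 0
Node 0 (S = 85): V_0 = e^(−0.05)·[0.6501·27.7500 + 0.3499·0.0000] = 17.1611

17.16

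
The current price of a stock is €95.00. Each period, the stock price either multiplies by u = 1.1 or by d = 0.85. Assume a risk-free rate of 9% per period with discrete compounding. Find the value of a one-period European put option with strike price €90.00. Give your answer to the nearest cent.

Risk-neutral probability p = (1 + 0.09 − 0.85)/(1.1 − 0.85) = 0.2400/0.2500 = 0.9600
Terminal stock prices: S_u = 104.5, S_d = 80.75
Terminal payoffs (K − S): max(-14.5, 0) = 0, max(9.25, 0) = 9.25
Node 0 (S = 95): V_0 = 1/1.09·[0.9600·0.0000 + 0.0400·9.2500] = 0.3394

€0.34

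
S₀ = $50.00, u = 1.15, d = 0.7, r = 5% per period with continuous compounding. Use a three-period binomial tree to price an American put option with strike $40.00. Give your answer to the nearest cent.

Risk-neutral probability p = (e^0.05 − 0.7)/(1.15 − 0.7) = 0.3513/0.4500 = 0.7806
Terminal stock prices: S_uuu = 76.04, S_uud = 46.29, S_udd = 28.17, S_ddd = 17.15
Terminal payoffs (K − S): max(-36.04, 0) = 0, max(-6.287, 0) = 0, max(11.83, 0) = 11.83, max(22.85, 0) = 22.85
Node uu (S = 66.12): continuation = e^(−0.05)·[0.7806·0.0000 + 0.2194·0.0000] = 0.0000; exercise value = 0.0000 ≤ continuation, so V_uu = 0.0000
Node ud (S = 40.25): continuation = e^(−0.05)·[0.7806·0.0000 + 0.2194·11.8250] = 2.4678; exercise value = 0.0000 ≤ continuation, so V_ud = 2.4678
Node dd (S = 24.5): continuation = e^(−0.05)·[0.7806·11.8250 + 0.2194·22.8500] = 13.5492; exercise value = 15.5000 > continuation, so V_dd = 15.5000 (exercise)
Node u (S = 57.5): continuation = e^(−0.05)·[0.7806·0.0000 + 0.2194·2.4678] = 0.5150; exercise value = 0.0000 ≤ continuation, so V_u = 0.5150
Node d (S = 35): continuation = e^(−0.05)·[0.7806·2.4678 + 0.2194·15.5000] = 5.0673; exercise value = 5.0000 ≤ continuation, so V_d = 5.0673
Node 0 (S = 50): continuation = e^(−0.05)·[0.7806·0.5150 + 0.2194·5.0673] = 1.4400; exercise value = 0.0000 ≤ continuation, so V_0 = 1.4400

$1.44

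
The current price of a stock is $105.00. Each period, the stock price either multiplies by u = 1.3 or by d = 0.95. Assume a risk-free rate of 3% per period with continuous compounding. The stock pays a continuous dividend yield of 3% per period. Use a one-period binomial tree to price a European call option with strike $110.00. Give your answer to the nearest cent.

$3.67

Per-period risk-free factor R = e^0.03 = 1.0305; dividend-adjusted growth = e^(0.03−0.03) = 1.0000.
Risk-neutral probability p = (1.0000 − 0.95)/(1.3 − 0.95) = 0.0500/0.3500 = 0.1429
Terminal stock prices: S_u = 136.5, S_d = 99.75
Terminal payoffs (S − K): max(26.5, 0) = 26.5, max(-10.25, 0) = 0
Node 0 (S = 105): V_0 = e^(−0.03)·[0.1429·26.5000 + 0.8571·0.0000] = 3.6738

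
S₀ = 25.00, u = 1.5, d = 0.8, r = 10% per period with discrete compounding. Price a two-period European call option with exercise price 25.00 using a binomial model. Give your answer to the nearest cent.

Risk-neutral probability p = (1 + 0.1 − 0.8)/(1.5 − 0.8) = 0.3000/0.7000 = 0.4286
Terminal stock prices: S_uu = 56.25, S_ud = 30, S_dd = 16
Terminal payoffs (S − K): max(31.25, 0) = 31.25, max(5, 0) = 5, max(-9, 0) = 0
Node u (S = 37.5): V_u = 1/1.1·[0.4286·31.2500 + 0.5714·5.0000] = 14.7727
Node d (S = 20): V_d = 1/1.1·[0.4286·5.0000 + 0.5714·0.0000] = 1.9481
Node 0 (S = 25): V_0 = 1/1.1·[0.4286·14.7727 + 0.5714·1.9481] = 6.7676

6.77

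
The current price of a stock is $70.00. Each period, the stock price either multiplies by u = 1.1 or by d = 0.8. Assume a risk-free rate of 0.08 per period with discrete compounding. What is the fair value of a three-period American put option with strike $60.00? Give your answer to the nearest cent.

$0.28

Risk-neutral probability p = (1 + 0.08 − 0.8)/(1.1 − 0.8) = 0.2800/0.3000 = 0.9333
Terminal stock prices: S_uuu = 93.17, S_uud = 67.76, S_udd = 49.28, S_ddd = 35.84
Terminal payoffs (K − S): max(-33.17, 0) = 0, max(-7.76, 0) = 0, max(10.72, 0) = 10.72, max(24.16, 0) = 24.16
Node uu (S = 84.7): continuation = 1/1.08·[0.9333·0.0000 + 0.0667·0.0000] = 0.0000; exercise value = 0.0000 ≤ continuation, so V_uu = 0.0000
Node ud (S = 61.6): continuation = 1/1.08·[0.9333·0.0000 + 0.0667·10.7200] = 0.6617; exercise value = 0.0000 ≤ continuation, so V_ud = 0.6617
Node dd (S = 44.8): continuation = 1/1.08·[0.9333·10.7200 + 0.0667·24.1600] = 10.7556; exercise value = 15.2000 > continuation, so V_dd = 15.2000 (exercise)
Node u (S = 77): continuation = 1/1.08·[0.9333·0.0000 + 0.0667·0.6617] = 0.0408; exercise value = 0.0000 ≤ continuation, so V_u = 0.0408
Node d (S = 56): continuation = 1/1.08·[0.9333·0.6617 + 0.0667·15.2000] = 1.5101; exercise value = 4.0000 > continuation, so V_d = 4.0000 (exercise)
Node 0 (S = 70): continuation = 1/1.08·[0.9333·0.0408 + 0.0667·4.0000] = 0.2822; exercise value = 0.0000 ≤ continuation, so V_0 = 0.2822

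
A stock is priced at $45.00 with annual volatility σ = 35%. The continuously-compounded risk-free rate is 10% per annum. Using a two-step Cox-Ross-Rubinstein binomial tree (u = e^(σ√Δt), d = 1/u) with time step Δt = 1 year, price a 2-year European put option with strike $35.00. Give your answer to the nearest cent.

CRR parameters: u = e^(σ√Δt) = e^(0.35·√1) = 1.4191, d = 1/u = 0.7047
Per-period rate: rΔt = 0.1·1 = 0.1, so R = e^0.1 = 1.1052
Risk-neutral probability p = (e^0.1 − 0.7047)/(1.4191 − 0.7047) = 0.4005/0.7144 = 0.5606
Terminal stock prices: S_uu = 90.62, S_ud = 45, S_dd = 22.35
Terminal payoffs (K − S): max(-55.62, 0) = 0, max(-10, 0) = 0, max(12.65, 0) = 12.65
Node u (S = 63.86): V_u = e^(−0.1)·[0.5606·0.0000 + 0.4394·0.0000] = 0.0000
Node d (S = 31.71): V_d = e^(−0.1)·[0.5606·0.0000 + 0.4394·12.6537] = 5.0309
Node 0 (S = 45): V_0 = e^(−0.1)·[0.5606·0.0000 + 0.4394·5.0309] = 2.0002

$2.00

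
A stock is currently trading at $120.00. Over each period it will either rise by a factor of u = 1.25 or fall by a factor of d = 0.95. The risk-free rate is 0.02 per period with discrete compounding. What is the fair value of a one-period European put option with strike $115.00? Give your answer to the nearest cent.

$0.75

Risk-neutral probability p = (1 + 0.02 − 0.95)/(1.25 − 0.95) = 0.0700/0.3000 = 0.2333
Terminal stock prices: S_u = 150, S_d = 114
Terminal payoffs (K − S): max(-35, 0) = 0, max(1, 0) = 1
Node 0 (S = 120): V_0 = 1/1.02·[0.2333·0.0000 + 0.7667·1.0000] = 0.7516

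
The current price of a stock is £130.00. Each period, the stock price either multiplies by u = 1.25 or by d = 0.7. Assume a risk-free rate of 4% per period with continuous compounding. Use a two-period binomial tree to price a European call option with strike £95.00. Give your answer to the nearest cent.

£46.48

Risk-neutral probability p = (e^0.04 − 0.7)/(1.25 − 0.7) = 0.3408/0.5500 = 0.6197
Terminal stock prices: S_uu = 203.1, S_ud = 113.7, S_dd = 63.7
Terminal payoffs (S − K): max(108.1, 0) = 108.1, max(18.75, 0) = 18.75, max(-31.3, 0) = 0
Node u (S = 162.5): V_u = e^(−0.04)·[0.6197·108.1250 + 0.3803·18.7500] = 71.2250
Node d (S = 91): V_d = e^(−0.04)·[0.6197·18.7500 + 0.3803·0.0000] = 11.1630
Node 0 (S = 130): V_0 = e^(−0.04)·[0.6197·71.2250 + 0.3803·11.1630] = 46.4837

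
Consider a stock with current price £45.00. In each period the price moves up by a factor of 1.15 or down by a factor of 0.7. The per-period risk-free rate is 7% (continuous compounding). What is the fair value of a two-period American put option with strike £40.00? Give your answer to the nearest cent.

£1.83

Risk-neutral probability p = (e^0.07 − 0.7)/(1.15 − 0.7) = 0.3725/0.4500 = 0.8278
Terminal stock prices: S_uu = 59.51, S_ud = 36.22, S_dd = 22.05
Terminal payoffs (K − S): max(-19.51, 0) = 0, max(3.775, 0) = 3.775, max(17.95, 0) = 17.95
Node u (S = 51.75): continuation = e^(−0.07)·[0.8278·0.0000 + 0.1722·3.7750] = 0.6061; exercise value = 0.0000 ≤ continuation, so V_u = 0.6061
Node d (S = 31.5): continuation = e^(−0.07)·[0.8278·3.7750 + 0.1722·17.9500] = 5.7958; exercise value = 8.5000 > continuation, so V_d = 8.5000 (exercise)
Node 0 (S = 45): continuation = e^(−0.07)·[0.8278·0.6061 + 0.1722·8.5000] = 1.8326; exercise value = 0.0000 ≤ continuation, so V_0 = 1.8326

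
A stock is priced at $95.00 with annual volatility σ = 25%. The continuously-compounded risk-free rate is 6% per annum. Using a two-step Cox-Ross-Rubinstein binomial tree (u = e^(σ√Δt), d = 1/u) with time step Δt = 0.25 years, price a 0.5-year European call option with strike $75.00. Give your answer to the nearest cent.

$22.43

CRR parameters: u = e^(σ√Δt) = e^(0.25·√0.25) = 1.1331, d = 1/u = 0.8825
Per-period rate: rΔt = 0.06·0.25 = 0.015, so R = e^0.015 = 1.0151
Risk-neutral probability p = (e^0.015 − 0.8825)/(1.1331 − 0.8825) = 0.1326/0.2507 = 0.5291
Terminal stock prices: S_uu = 122, S_ud = 95, S_dd = 73.99
Terminal payoffs (S − K): max(46.98, 0) = 46.98, max(20, 0) = 20, max(-1.014, 0) = 0
Node u (S = 107.6): V_u = e^(−0.015)·[0.5291·46.9824 + 0.4709·20.0000] = 33.7657
Node d (S = 83.84): V_d = e^(−0.015)·[0.5291·20.0000 + 0.4709·0.0000] = 10.4242
Node 0 (S = 95): V_0 = e^(−0.015)·[0.5291·33.7657 + 0.4709·10.4242] = 22.4348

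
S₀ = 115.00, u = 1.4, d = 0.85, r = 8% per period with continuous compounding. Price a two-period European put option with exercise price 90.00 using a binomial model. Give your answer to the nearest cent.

Risk-neutral probability p = (e^0.08 − 0.85)/(1.4 − 0.85) = 0.2333/0.5500 = 0.4242
Terminal stock prices: S_uu = 225.4, S_ud = 136.8, S_dd = 83.09
Terminal payoffs (K − S): max(-135.4, 0) = 0, max(-46.85, 0) = 0, max(6.913, 0) = 6.913
Node u (S = 161): V_u = e^(−0.08)·[0.4242·0.0000 + 0.5758·0.0000] = 0.0000
Node d (S = 97.75): V_d = e^(−0.08)·[0.4242·0.0000 + 0.5758·6.9125] = 3.6745
Node 0 (S = 115): V_0 = e^(−0.08)·[0.4242·0.0000 + 0.5758·3.6745] = 1.9532

1.95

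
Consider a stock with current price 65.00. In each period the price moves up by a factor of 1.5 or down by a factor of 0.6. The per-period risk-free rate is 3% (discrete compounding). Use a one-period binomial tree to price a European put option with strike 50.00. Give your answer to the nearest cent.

Risk-neutral probability p = (1 + 0.03 − 0.6)/(1.5 − 0.6) = 0.4300/0.9000 = 0.4778
Terminal stock prices: S_u = 97.5, S_d = 39
Terminal payoffs (K − S): max(-47.5, 0) = 0, max(11, 0) = 11
Node 0 (S = 65): V_0 = 1/1.03·[0.4778·0.0000 + 0.5222·11.0000] = 5.5771

5.58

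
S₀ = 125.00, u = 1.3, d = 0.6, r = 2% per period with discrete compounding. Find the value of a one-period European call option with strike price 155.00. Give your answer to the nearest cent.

Risk-neutral probability p = (1 + 0.02 − 0.6)/(1.3 − 0.6) = 0.4200/0.7000 = 0.6000
Terminal stock prices: S_u = 162.5, S_d = 75
Terminal payoffs (S − K): max(7.5, 0) = 7.5, max(-80, 0) = 0
Node 0 (S = 125): V_0 = 1/1.02·[0.6000·7.5000 + 0.4000·0.0000] = 4.4118

4.41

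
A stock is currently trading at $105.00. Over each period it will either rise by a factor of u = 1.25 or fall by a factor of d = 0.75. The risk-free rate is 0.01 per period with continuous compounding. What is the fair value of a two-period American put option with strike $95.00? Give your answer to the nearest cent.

Risk-neutral probability p = (e^0.01 − 0.75)/(1.25 − 0.75) = 0.2601/0.5000 = 0.5201
Terminal stock prices: S_uu = 164.1, S_ud = 98.44, S_dd = 59.06
Terminal payoffs (K − S): max(-69.06, 0) = 0, max(-3.438, 0) = 0, max(35.94, 0) = 35.94
Node u (S = 131.2): continuation = e^(−0.01)·[0.5201·0.0000 + 0.4799·0.0000] = 0.0000; exercise value = 0.0000 ≤ continuation, so V_u = 0.0000
Node d (S = 78.75): continuation = e^(−0.01)·[0.5201·0.0000 + 0.4799·35.9375] = 17.0748; exercise value = 16.2500 ≤ continuation, so V_d = 17.0748
Node 0 (S = 105): continuation = e^(−0.01)·[0.5201·0.0000 + 0.4799·17.0748] = 8.1127; exercise value = 0.0000 ≤ continuation, so V_0 = 8.1127

$8.11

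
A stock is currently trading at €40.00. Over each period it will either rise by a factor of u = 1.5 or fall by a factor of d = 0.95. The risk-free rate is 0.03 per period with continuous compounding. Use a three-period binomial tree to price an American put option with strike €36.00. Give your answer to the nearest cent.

€0.97

Risk-neutral probability p = (e^0.03 − 0.95)/(1.5 − 0.95) = 0.0805/0.5500 = 0.1463
Terminal stock prices: S_uuu = 135, S_uud = 85.5, S_udd = 54.15, S_ddd = 34.29
Terminal payoffs (K − S): max(-99, 0) = 0, max(-49.5, 0) = 0, max(-18.15, 0) = 0, max(1.705, 0) = 1.705
Node uu (S = 90): continuation = e^(−0.03)·[0.1463·0.0000 + 0.8537·0.0000] = 0.0000; exercise value = 0.0000 ≤ continuation, so V_uu = 0.0000
Node ud (S = 57): continuation = e^(−0.03)·[0.1463·0.0000 + 0.8537·0.0000] = 0.0000; exercise value = 0.0000 ≤ continuation, so V_ud = 0.0000
Node dd (S = 36.1): continuation = e^(−0.03)·[0.1463·0.0000 + 0.8537·1.7050] = 1.4126; exercise value = 0.0000 ≤ continuation, so V_dd = 1.4126
Node u (S = 60): continuation = e^(−0.03)·[0.1463·0.0000 + 0.8537·0.0000] = 0.0000; exercise value = 0.0000 ≤ continuation, so V_u = 0.0000
Node d (S = 38): continuation = e^(−0.03)·[0.1463·0.0000 + 0.8537·1.4126] = 1.1703; exercise value = 0.0000 ≤ continuation, so V_d = 1.1703
Node 0 (S = 40): continuation = e^(−0.03)·[0.1463·0.0000 + 0.8537·1.1703] = 0.9696; exercise value = 0.0000 ≤ continuation, so V_0 = 0.9696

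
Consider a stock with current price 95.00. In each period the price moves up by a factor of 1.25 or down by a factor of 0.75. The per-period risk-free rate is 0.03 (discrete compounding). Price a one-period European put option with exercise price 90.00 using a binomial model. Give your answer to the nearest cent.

8.01

Risk-neutral probability p = (1 + 0.03 − 0.75)/(1.25 − 0.75) = 0.2800/0.5000 = 0.5600
Terminal stock prices: S_u = 118.8, S_d = 71.25
Terminal payoffs (K − S): max(-28.75, 0) = 0, max(18.75, 0) = 18.75
Node 0 (S = 95): V_0 = 1/1.03·[0.5600·0.0000 + 0.4400·18.7500] = 8.0097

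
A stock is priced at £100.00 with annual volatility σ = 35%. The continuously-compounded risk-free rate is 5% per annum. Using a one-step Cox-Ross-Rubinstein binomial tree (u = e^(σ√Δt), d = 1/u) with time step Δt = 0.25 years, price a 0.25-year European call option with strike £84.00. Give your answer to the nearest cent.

CRR parameters: u = e^(σ√Δt) = e^(0.35·√0.25) = 1.1912, d = 1/u = 0.8395
Per-period rate: rΔt = 0.05·0.25 = 0.0125, so R = e^0.0125 = 1.0126
Risk-neutral probability p = (e^0.0125 − 0.8395)/(1.1912 − 0.8395) = 0.1731/0.3518 = 0.4921
Terminal stock prices: S_u = 119.1, S_d = 83.95
Terminal payoffs (S − K): max(35.12, 0) = 35.12, max(-0.0543, 0) = 0
Node 0 (S = 100): V_0 = e^(−0.0125)·[0.4921·35.1246 + 0.5079·0.0000] = 17.0707

£17.07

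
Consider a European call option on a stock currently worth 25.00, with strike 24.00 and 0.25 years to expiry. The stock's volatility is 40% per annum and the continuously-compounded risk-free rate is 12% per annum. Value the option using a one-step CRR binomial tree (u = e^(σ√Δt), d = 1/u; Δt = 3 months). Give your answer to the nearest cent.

CRR parameters: u = e^(σ√Δt) = e^(0.4·√0.25) = 1.2214, d = 1/u = 0.8187
Per-period rate: rΔt = 0.12·0.25 = 0.03, so R = e^0.03 = 1.0305
Risk-neutral probability p = (e^0.03 − 0.8187)/(1.2214 − 0.8187) = 0.2117/0.4027 = 0.5258
Terminal stock prices: S_u = 30.54, S_d = 20.47
Terminal payoffs (S − K): max(6.535, 0) = 6.535, max(-3.532, 0) = 0
Node 0 (S = 25): V_0 = e^(−0.03)·[0.5258·6.5351 + 0.4742·0.0000] = 3.3346

3.33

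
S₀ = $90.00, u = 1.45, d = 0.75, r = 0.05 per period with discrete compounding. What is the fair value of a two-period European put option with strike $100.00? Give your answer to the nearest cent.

Risk-neutral probability p = (1 + 0.05 − 0.75)/(1.45 − 0.75) = 0.3000/0.7000 = 0.4286
Terminal stock prices: S_uu = 189.2, S_ud = 97.88, S_dd = 50.62
Terminal payoffs (K − S): max(-89.22, 0) = 0, max(2.125, 0) = 2.125, max(49.38, 0) = 49.38
Node u (S = 130.5): V_u = 1/1.05·[0.4286·0.0000 + 0.5714·2.1250] = 1.1565
Node d (S = 67.5): V_d = 1/1.05·[0.4286·2.1250 + 0.5714·49.3750] = 27.7381
Node 0 (S = 90): V_0 = 1/1.05·[0.4286·1.1565 + 0.5714·27.7381] = 15.5676

$15.57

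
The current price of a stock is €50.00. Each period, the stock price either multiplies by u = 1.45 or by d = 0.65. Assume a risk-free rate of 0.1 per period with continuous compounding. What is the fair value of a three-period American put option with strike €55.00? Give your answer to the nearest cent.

Risk-neutral probability p = (e^0.1 − 0.65)/(1.45 − 0.65) = 0.4552/0.8000 = 0.5690
Terminal stock prices: S_uuu = 152.4, S_uud = 68.33, S_udd = 30.63, S_ddd = 13.73
Terminal payoffs (K − S): max(-97.43, 0) = 0, max(-13.33, 0) = 0, max(24.37, 0) = 24.37, max(41.27, 0) = 41.27
Node uu (S = 105.1): continuation = e^(−0.1)·[0.5690·0.0000 + 0.4310·0.0000] = 0.0000; exercise value = 0.0000 ≤ continuation, so V_uu = 0.0000
Node ud (S = 47.12): continuation = e^(−0.1)·[0.5690·0.0000 + 0.4310·24.3687] = 9.5042; exercise value = 7.8750 ≤ continuation, so V_ud = 9.5042
Node dd (S = 21.13): continuation = e^(−0.1)·[0.5690·24.3687 + 0.4310·41.2687] = 28.6411; exercise value = 33.8750 > continuation, so V_dd = 33.8750 (exercise)
Node u (S = 72.5): continuation = e^(−0.1)·[0.5690·0.0000 + 0.4310·9.5042] = 3.7068; exercise value = 0.0000 ≤ continuation, so V_u = 3.7068
Node d (S = 32.5): continuation = e^(−0.1)·[0.5690·9.5042 + 0.4310·33.8750] = 18.1048; exercise value = 22.5000 > continuation, so V_d = 22.5000 (exercise)
Node 0 (S = 50): continuation = e^(−0.1)·[0.5690·3.7068 + 0.4310·22.5000] = 10.6837; exercise value = 5.0000 ≤ continuation, so V_0 = 10.6837

€10.68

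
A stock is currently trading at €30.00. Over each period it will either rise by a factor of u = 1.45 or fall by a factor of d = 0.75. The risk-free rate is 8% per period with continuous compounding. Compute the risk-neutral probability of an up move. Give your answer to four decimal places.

Risk-neutral probability p = (e^0.08 − 0.75)/(1.45 − 0.75) = 0.3333/0.7000 = 0.4761

p = 0.4761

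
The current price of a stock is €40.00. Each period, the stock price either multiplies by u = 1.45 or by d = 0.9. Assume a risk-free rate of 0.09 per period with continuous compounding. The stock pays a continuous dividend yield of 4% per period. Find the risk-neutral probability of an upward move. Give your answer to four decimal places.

Per-period risk-free factor R = e^0.09 = 1.0942; dividend-adjusted growth = e^(0.09−0.04) = 1.0513.
Risk-neutral probability p = (1.0513 − 0.9)/(1.45 − 0.9) = 0.1513/0.5500 = 0.2750

p = 0.2750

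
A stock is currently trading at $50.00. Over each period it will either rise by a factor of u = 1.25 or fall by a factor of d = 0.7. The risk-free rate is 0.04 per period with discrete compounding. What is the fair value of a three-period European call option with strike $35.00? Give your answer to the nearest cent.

Risk-neutral probability p = (1 + 0.04 − 0.7)/(1.25 − 0.7) = 0.3400/0.5500 = 0.6182
Terminal stock prices: S_uuu = 97.66, S_uud = 54.69, S_udd = 30.62, S_ddd = 17.15
Terminal payoffs (S − K): max(62.66, 0) = 62.66, max(19.69, 0) = 19.69, max(-4.375, 0) = 0, max(-17.85, 0) = 0
Node uu (S = 78.12): V_uu = 1/1.04·[0.6182·62.6562 + 0.3818·19.6875] = 44.4712
Node ud (S = 43.75): V_ud = 1/1.04·[0.6182·19.6875 + 0.3818·0.0000] = 11.7024
Node dd (S = 24.5): V_dd = 1/1.04·[0.6182·0.0000 + 0.3818·0.0000] = 0.0000
Node u (S = 62.5): V_u = 1/1.04·[0.6182·44.4712 + 0.3818·11.7024] = 30.7302
Node d (S = 35): V_d = 1/1.04·[0.6182·11.7024 + 0.3818·0.0000] = 6.9559
Node 0 (S = 50): V_0 = 1/1.04·[0.6182·30.7302 + 0.3818·6.9559] = 20.8200

$20.82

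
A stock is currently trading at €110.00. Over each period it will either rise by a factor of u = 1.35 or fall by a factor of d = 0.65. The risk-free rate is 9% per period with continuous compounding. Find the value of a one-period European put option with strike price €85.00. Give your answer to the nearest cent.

Risk-neutral probability p = (e^0.09 − 0.65)/(1.35 − 0.65) = 0.4442/0.7000 = 0.6345
Terminal stock prices: S_u = 148.5, S_d = 71.5
Terminal payoffs (K − S): max(-63.5, 0) = 0, max(13.5, 0) = 13.5
Node 0 (S = 110): V_0 = e^(−0.09)·[0.6345·0.0000 + 0.3655·13.5000] = 4.5091

€4.51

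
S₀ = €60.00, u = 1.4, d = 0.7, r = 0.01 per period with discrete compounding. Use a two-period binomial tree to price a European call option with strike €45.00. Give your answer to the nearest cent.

Risk-neutral probability p = (1 + 0.01 − 0.7)/(1.4 − 0.7) = 0.3100/0.7000 = 0.4429
Terminal stock prices: S_uu = 117.6, S_ud = 58.8, S_dd = 29.4
Terminal payoffs (S − K): max(72.6, 0) = 72.6, max(13.8, 0) = 13.8, max(-15.6, 0) = 0
Node u (S = 84): V_u = 1/1.01·[0.4429·72.6000 + 0.5571·13.8000] = 39.4455
Node d (S = 42): V_d = 1/1.01·[0.4429·13.8000 + 0.5571·0.0000] = 6.0509
Node 0 (S = 60): V_0 = 1/1.01·[0.4429·39.4455 + 0.5571·6.0509] = 20.6336

€20.63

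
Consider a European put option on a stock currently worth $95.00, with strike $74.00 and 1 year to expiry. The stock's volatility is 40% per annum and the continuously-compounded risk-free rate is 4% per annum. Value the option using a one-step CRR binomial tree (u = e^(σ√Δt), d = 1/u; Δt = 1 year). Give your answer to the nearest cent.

CRR parameters: u = e^(σ√Δt) = e^(0.4·√1) = 1.4918, d = 1/u = 0.6703
Per-period rate: rΔt = 0.04·1 = 0.04, so R = e^0.04 = 1.0408
Risk-neutral probability p = (e^0.04 − 0.6703)/(1.4918 − 0.6703) = 0.3705/0.8215 = 0.4510
Terminal stock prices: S_u = 141.7, S_d = 63.68
Terminal payoffs (K − S): max(-67.72, 0) = 0, max(10.32, 0) = 10.32
Node 0 (S = 95): V_0 = e^(−0.04)·[0.4510·0.0000 + 0.5490·10.3196] = 5.4434

$5.44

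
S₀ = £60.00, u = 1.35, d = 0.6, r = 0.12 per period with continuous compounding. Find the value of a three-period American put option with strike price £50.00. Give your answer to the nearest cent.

Risk-neutral probability p = (e^0.12 − 0.6)/(1.35 − 0.6) = 0.5275/0.7500 = 0.7033
Terminal stock prices: S_uuu = 147.6, S_uud = 65.61, S_udd = 29.16, S_ddd = 12.96
Terminal payoffs (K − S): max(-97.62, 0) = 0, max(-15.61, 0) = 0, max(20.84, 0) = 20.84, max(37.04, 0) = 37.04
Node uu (S = 109.4): continuation = e^(−0.12)·[0.7033·0.0000 + 0.2967·0.0000] = 0.0000; exercise value = 0.0000 ≤ continuation, so V_uu = 0.0000
Node ud (S = 48.6): continuation = e^(−0.12)·[0.7033·0.0000 + 0.2967·20.8400] = 5.4835; exercise value = 1.4000 ≤ continuation, so V_ud = 5.4835
Node dd (S = 21.6): continuation = e^(−0.12)·[0.7033·20.8400 + 0.2967·37.0400] = 22.7460; exercise value = 28.4000 > continuation, so V_dd = 28.4000 (exercise)
Node u (S = 81): continuation = e^(−0.12)·[0.7033·0.0000 + 0.2967·5.4835] = 1.4428; exercise value = 0.0000 ≤ continuation, so V_u = 1.4428
Node d (S = 36): continuation = e^(−0.12)·[0.7033·5.4835 + 0.2967·28.4000] = 10.8933; exercise value = 14.0000 > continuation, so V_d = 14.0000 (exercise)
Node 0 (S = 60): continuation = e^(−0.12)·[0.7033·1.4428 + 0.2967·14.0000] = 4.5838; exercise value = 0.0000 ≤ continuation, so V_0 = 4.5838

£4.58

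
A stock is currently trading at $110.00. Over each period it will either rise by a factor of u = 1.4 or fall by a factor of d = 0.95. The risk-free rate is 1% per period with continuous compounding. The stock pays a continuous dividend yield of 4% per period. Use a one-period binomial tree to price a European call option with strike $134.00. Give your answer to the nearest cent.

$0.90

Per-period risk-free factor R = e^0.01 = 1.0101; dividend-adjusted growth = e^(0.01−0.04) = 0.9704.
Risk-neutral probability p = (0.9704 − 0.95)/(1.4 − 0.95) = 0.0204/0.4500 = 0.0454
Terminal stock prices: S_u = 154, S_d = 104.5
Terminal payoffs (S − K): max(20, 0) = 20, max(-29.5, 0) = 0
Node 0 (S = 110): V_0 = e^(−0.01)·[0.0454·20.0000 + 0.9546·0.0000] = 0.8996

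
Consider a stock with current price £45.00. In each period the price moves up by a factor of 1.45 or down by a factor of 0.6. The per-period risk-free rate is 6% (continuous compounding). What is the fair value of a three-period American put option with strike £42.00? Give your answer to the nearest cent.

£8.28

Risk-neutral probability p = (e^0.06 − 0.6)/(1.45 − 0.6) = 0.4618/0.8500 = 0.5433
Terminal stock prices: S_uuu = 137.2, S_uud = 56.77, S_udd = 23.49, S_ddd = 9.72
Terminal payoffs (K − S): max(-95.19, 0) = 0, max(-14.77, 0) = 0, max(18.51, 0) = 18.51, max(32.28, 0) = 32.28
Node uu (S = 94.61): continuation = e^(−0.06)·[0.5433·0.0000 + 0.4567·0.0000] = 0.0000; exercise value = 0.0000 ≤ continuation, so V_uu = 0.0000
Node ud (S = 39.15): continuation = e^(−0.06)·[0.5433·0.0000 + 0.4567·18.5100] = 7.9606; exercise value = 2.8500 ≤ continuation, so V_ud = 7.9606
Node dd (S = 16.2): continuation = e^(−0.06)·[0.5433·18.5100 + 0.4567·32.2800] = 23.3541; exercise value = 25.8000 > continuation, so V_dd = 25.8000 (exercise)
Node u (S = 65.25): continuation = e^(−0.06)·[0.5433·0.0000 + 0.4567·7.9606] = 3.4236; exercise value = 0.0000 ≤ continuation, so V_u = 3.4236
Node d (S = 27): continuation = e^(−0.06)·[0.5433·7.9606 + 0.4567·25.8000] = 15.1692; exercise value = 15.0000 ≤ continuation, so V_d = 15.1692
Node 0 (S = 45): continuation = e^(−0.06)·[0.5433·3.4236 + 0.4567·15.1692] = 8.2756; exercise value = 0.0000 ≤ continuation, so V_0 = 8.2756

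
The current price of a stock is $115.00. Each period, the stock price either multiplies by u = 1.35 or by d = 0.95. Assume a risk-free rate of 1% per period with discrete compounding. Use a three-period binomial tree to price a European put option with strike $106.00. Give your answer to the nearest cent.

Risk-neutral probability p = (1 + 0.01 − 0.95)/(1.35 − 0.95) = 0.0600/0.4000 = 0.1500
Terminal stock prices: S_uuu = 282.9, S_uud = 199.1, S_udd = 140.1, S_ddd = 98.6
Terminal payoffs (K − S): max(-176.9, 0) = 0, max(-93.11, 0) = 0, max(-34.11, 0) = 0, max(7.402, 0) = 7.402
Node uu (S = 209.6): V_uu = 1/1.01·[0.1500·0.0000 + 0.8500·0.0000] = 0.0000
Node ud (S = 147.5): V_ud = 1/1.01·[0.1500·0.0000 + 0.8500·0.0000] = 0.0000
Node dd (S = 103.8): V_dd = 1/1.01·[0.1500·0.0000 + 0.8500·7.4019] = 6.2293
Node u (S = 155.2): V_u = 1/1.01·[0.1500·0.0000 + 0.8500·0.0000] = 0.0000
Node d (S = 109.2): V_d = 1/1.01·[0.1500·0.0000 + 0.8500·6.2293] = 5.2425
Node 0 (S = 115): V_0 = 1/1.01·[0.1500·0.0000 + 0.8500·5.2425] = 4.4120

$4.41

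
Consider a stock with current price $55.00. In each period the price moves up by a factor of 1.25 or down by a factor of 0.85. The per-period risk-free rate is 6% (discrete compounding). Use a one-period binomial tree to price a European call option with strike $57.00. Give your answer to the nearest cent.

$5.82

Risk-neutral probability p = (1 + 0.06 − 0.85)/(1.25 − 0.85) = 0.2100/0.4000 = 0.5250
Terminal stock prices: S_u = 68.75, S_d = 46.75
Terminal payoffs (S − K): max(11.75, 0) = 11.75, max(-10.25, 0) = 0
Node 0 (S = 55): V_0 = 1/1.06·[0.5250·11.7500 + 0.4750·0.0000] = 5.8196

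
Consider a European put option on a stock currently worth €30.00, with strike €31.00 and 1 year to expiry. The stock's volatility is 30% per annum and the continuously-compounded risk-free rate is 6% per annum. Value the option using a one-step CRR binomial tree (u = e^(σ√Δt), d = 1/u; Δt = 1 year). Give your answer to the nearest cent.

CRR parameters: u = e^(σ√Δt) = e^(0.3·√1) = 1.3499, d = 1/u = 0.7408
Per-period rate: rΔt = 0.06·1 = 0.06, so R = e^0.06 = 1.0618
Risk-neutral probability p = (e^0.06 − 0.7408)/(1.3499 − 0.7408) = 0.3210/0.6090 = 0.5271
Terminal stock prices: S_u = 40.5, S_d = 22.22
Terminal payoffs (K − S): max(-9.496, 0) = 0, max(8.775, 0) = 8.775
Node 0 (S = 30): V_0 = e^(−0.06)·[0.5271·0.0000 + 0.4729·8.7755] = 3.9083

€3.91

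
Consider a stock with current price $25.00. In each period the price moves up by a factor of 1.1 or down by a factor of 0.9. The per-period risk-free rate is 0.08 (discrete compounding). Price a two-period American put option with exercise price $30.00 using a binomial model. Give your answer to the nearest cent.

Risk-neutral probability p = (1 + 0.08 − 0.9)/(1.1 − 0.9) = 0.1800/0.2000 = 0.9000
Terminal stock prices: S_uu = 30.25, S_ud = 24.75, S_dd = 20.25
Terminal payoffs (K − S): max(-0.25, 0) = 0, max(5.25, 0) = 5.25, max(9.75, 0) = 9.75
Node u (S = 27.5): continuation = 1/1.08·[0.9000·0.0000 + 0.1000·5.2500] = 0.4861; exercise value = 2.5000 > continuation, so V_u = 2.5000 (exercise)
Node d (S = 22.5): continuation = 1/1.08·[0.9000·5.2500 + 0.1000·9.7500] = 5.2778; exercise value = 7.5000 > continuation, so V_d = 7.5000 (exercise)
Node 0 (S = 25): continuation = 1/1.08·[0.9000·2.5000 + 0.1000·7.5000] = 2.7778; exercise value = 5.0000 > continuation, so V_0 = 5.0000 (exercise)

$5.00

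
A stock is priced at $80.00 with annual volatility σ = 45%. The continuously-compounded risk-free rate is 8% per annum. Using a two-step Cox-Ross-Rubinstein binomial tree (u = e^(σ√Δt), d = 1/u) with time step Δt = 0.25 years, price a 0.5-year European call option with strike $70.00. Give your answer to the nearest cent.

CRR parameters: u = e^(σ√Δt) = e^(0.45·√0.25) = 1.2523, d = 1/u = 0.7985
Per-period rate: rΔt = 0.08·0.25 = 0.02, so R = e^0.02 = 1.0202
Risk-neutral probability p = (e^0.02 − 0.7985)/(1.2523 − 0.7985) = 0.2217/0.4538 = 0.4885
Terminal stock prices: S_uu = 125.5, S_ud = 80, S_dd = 51.01
Terminal payoffs (S − K): max(55.46, 0) = 55.46, max(10, 0) = 10, max(-18.99, 0) = 0
Node u (S = 100.2): V_u = e^(−0.02)·[0.4885·55.4650 + 0.5115·10.0000] = 31.5719
Node d (S = 63.88): V_d = e^(−0.02)·[0.4885·10.0000 + 0.5115·0.0000] = 4.7883
Node 0 (S = 80): V_0 = e^(−0.02)·[0.4885·31.5719 + 0.5115·4.7883] = 17.5182

$17.52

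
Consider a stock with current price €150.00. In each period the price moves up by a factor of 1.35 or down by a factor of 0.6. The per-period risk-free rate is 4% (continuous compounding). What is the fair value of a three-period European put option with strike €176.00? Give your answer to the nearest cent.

€40.86

Risk-neutral probability p = (e^0.04 − 0.6)/(1.35 − 0.6) = 0.4408/0.7500 = 0.5877
Terminal stock prices: S_uuu = 369.1, S_uud = 164, S_udd = 72.9, S_ddd = 32.4
Terminal payoffs (K − S): max(-193.1, 0) = 0, max(11.97, 0) = 11.97, max(103.1, 0) = 103.1, max(143.6, 0) = 143.6
Node uu (S = 273.4): V_uu = e^(−0.04)·[0.5877·0.0000 + 0.4123·11.9750] = 4.7431
Node ud (S = 121.5): V_ud = e^(−0.04)·[0.5877·11.9750 + 0.4123·103.1000] = 47.5989
Node dd (S = 54): V_dd = e^(−0.04)·[0.5877·103.1000 + 0.4123·143.6000] = 115.0989
Node u (S = 202.5): V_u = e^(−0.04)·[0.5877·4.7431 + 0.4123·47.5989] = 21.5318
Node d (S = 90): V_d = e^(−0.04)·[0.5877·47.5989 + 0.4123·115.0989] = 72.4685
Node 0 (S = 150): V_0 = e^(−0.04)·[0.5877·21.5318 + 0.4123·72.4685] = 40.8629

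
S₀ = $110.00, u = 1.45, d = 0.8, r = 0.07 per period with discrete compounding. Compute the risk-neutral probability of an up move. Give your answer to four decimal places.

Risk-neutral probability p = (1 + 0.07 − 0.8)/(1.45 − 0.8) = 0.2700/0.6500 = 0.4154

p = 0.4154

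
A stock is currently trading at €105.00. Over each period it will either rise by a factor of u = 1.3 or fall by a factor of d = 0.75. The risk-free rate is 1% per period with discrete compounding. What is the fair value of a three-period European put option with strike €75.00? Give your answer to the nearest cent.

€4.37

Risk-neutral probability p = (1 + 0.01 − 0.75)/(1.3 − 0.75) = 0.2600/0.5500 = 0.4727
Terminal stock prices: S_uuu = 230.7, S_uud = 133.1, S_udd = 76.78, S_ddd = 44.3
Terminal payoffs (K − S): max(-155.7, 0) = 0, max(-58.09, 0) = 0, max(-1.781, 0) = 0, max(30.7, 0) = 30.7
Node uu (S = 177.5): V_uu = 1/1.01·[0.4727·0.0000 + 0.5273·0.0000] = 0.0000
Node ud (S = 102.4): V_ud = 1/1.01·[0.4727·0.0000 + 0.5273·0.0000] = 0.0000
Node dd (S = 59.06): V_dd = 1/1.01·[0.4727·0.0000 + 0.5273·30.7031] = 16.0286
Node u (S = 136.5): V_u = 1/1.01·[0.4727·0.0000 + 0.5273·0.0000] = 0.0000
Node d (S = 78.75): V_d = 1/1.01·[0.4727·0.0000 + 0.5273·16.0286] = 8.3678
Node 0 (S = 105): V_0 = 1/1.01·[0.4727·0.0000 + 0.5273·8.3678] = 4.3684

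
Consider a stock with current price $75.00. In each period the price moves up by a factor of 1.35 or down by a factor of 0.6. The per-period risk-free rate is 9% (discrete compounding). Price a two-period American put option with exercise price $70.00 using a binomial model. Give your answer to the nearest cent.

Risk-neutral probability p = (1 + 0.09 − 0.6)/(1.35 − 0.6) = 0.4900/0.7500 = 0.6533
Terminal stock prices: S_uu = 136.7, S_ud = 60.75, S_dd = 27
Terminal payoffs (K − S): max(-66.69, 0) = 0, max(9.25, 0) = 9.25, max(43, 0) = 43
Node u (S = 101.2): continuation = 1/1.09·[0.6533·0.0000 + 0.3467·9.2500] = 2.9419; exercise value = 0.0000 ≤ continuation, so V_u = 2.9419
Node d (S = 45): continuation = 1/1.09·[0.6533·9.2500 + 0.3467·43.0000] = 19.2202; exercise value = 25.0000 > continuation, so V_d = 25.0000 (exercise)
Node 0 (S = 75): continuation = 1/1.09·[0.6533·2.9419 + 0.3467·25.0000] = 9.7144; exercise value = 0.0000 ≤ continuation, so V_0 = 9.7144

$9.71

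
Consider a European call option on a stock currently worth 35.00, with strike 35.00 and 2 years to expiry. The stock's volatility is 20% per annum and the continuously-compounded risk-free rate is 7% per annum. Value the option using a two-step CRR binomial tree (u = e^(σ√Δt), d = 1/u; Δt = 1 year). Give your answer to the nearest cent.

5.94

CRR parameters: u = e^(σ√Δt) = e^(0.2·√1) = 1.2214, d = 1/u = 0.8187
Per-period rate: rΔt = 0.07·1 = 0.07, so R = e^0.07 = 1.0725
Risk-neutral probability p = (e^0.07 − 0.8187)/(1.2214 − 0.8187) = 0.2538/0.4027 = 0.6302
Terminal stock prices: S_uu = 52.21, S_ud = 35, S_dd = 23.46
Terminal payoffs (S − K): max(17.21, 0) = 17.21, max(0, 0) = 0, max(-11.54, 0) = 0
Node u (S = 42.75): V_u = e^(−0.07)·[0.6302·17.2139 + 0.3698·0.0000] = 10.1153
Node d (S = 28.66): V_d = e^(−0.07)·[0.6302·0.0000 + 0.3698·0.0000] = 0.0000
Node 0 (S = 35): V_0 = e^(−0.07)·[0.6302·10.1153 + 0.3698·0.0000] = 5.9440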